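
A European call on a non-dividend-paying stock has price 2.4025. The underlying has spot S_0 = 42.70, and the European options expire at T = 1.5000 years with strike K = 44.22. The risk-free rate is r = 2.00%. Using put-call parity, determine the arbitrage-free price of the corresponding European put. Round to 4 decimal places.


Answer: Put price = 2.6156

Derivation:
Put-call parity: C - P = S_0 * exp(-qT) - K * exp(-rT).
S_0 * exp(-qT) = 42.7000 * 1.00000000 = 42.70000000
K * exp(-rT) = 44.2200 * 0.97044553 = 42.91310149
P = C - S*exp(-qT) + K*exp(-rT)
P = 2.4025 - 42.70000000 + 42.91310149 = 2.6156


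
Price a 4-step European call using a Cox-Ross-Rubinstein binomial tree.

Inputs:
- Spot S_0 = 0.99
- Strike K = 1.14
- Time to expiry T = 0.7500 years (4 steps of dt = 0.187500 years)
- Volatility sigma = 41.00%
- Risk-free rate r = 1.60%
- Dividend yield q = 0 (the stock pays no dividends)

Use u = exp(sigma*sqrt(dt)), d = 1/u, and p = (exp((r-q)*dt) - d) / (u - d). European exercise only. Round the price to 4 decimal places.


dt = T/N = 0.187500
u = exp(sigma*sqrt(dt)) = 1.194270; d = 1/u = 0.837332
p = (exp((r-q)*dt) - d) / (u - d) = 0.464150
Discount per step: exp(-r*dt) = 0.997004
Stock lattice S(k, i) with i counting down-moves:
  k=0: S(0,0) = 0.9900
  k=1: S(1,0) = 1.1823; S(1,1) = 0.8290
  k=2: S(2,0) = 1.4120; S(2,1) = 0.9900; S(2,2) = 0.6941
  k=3: S(3,0) = 1.6863; S(3,1) = 1.1823; S(3,2) = 0.8290; S(3,3) = 0.5812
  k=4: S(4,0) = 2.0139; S(4,1) = 1.4120; S(4,2) = 0.9900; S(4,3) = 0.6941; S(4,4) = 0.4867
Terminal payoffs V(N, i) = max(S_T - K, 0):
  V(4,0) = 0.873935; V(4,1) = 0.272018; V(4,2) = 0.000000; V(4,3) = 0.000000; V(4,4) = 0.000000
Backward induction: V(k, i) = exp(-r*dt) * [p * V(k+1, i) + (1-p) * V(k+1, i+1)].
  V(3,0) = exp(-r*dt) * [p*0.873935 + (1-p)*0.272018] = 0.549746
  V(3,1) = exp(-r*dt) * [p*0.272018 + (1-p)*0.000000] = 0.125879
  V(3,2) = exp(-r*dt) * [p*0.000000 + (1-p)*0.000000] = 0.000000
  V(3,3) = exp(-r*dt) * [p*0.000000 + (1-p)*0.000000] = 0.000000
  V(2,0) = exp(-r*dt) * [p*0.549746 + (1-p)*0.125879] = 0.321650
  V(2,1) = exp(-r*dt) * [p*0.125879 + (1-p)*0.000000] = 0.058252
  V(2,2) = exp(-r*dt) * [p*0.000000 + (1-p)*0.000000] = 0.000000
  V(1,0) = exp(-r*dt) * [p*0.321650 + (1-p)*0.058252] = 0.179967
  V(1,1) = exp(-r*dt) * [p*0.058252 + (1-p)*0.000000] = 0.026957
  V(0,0) = exp(-r*dt) * [p*0.179967 + (1-p)*0.026957] = 0.097683

Answer: Price = V(0,0) = 0.0977


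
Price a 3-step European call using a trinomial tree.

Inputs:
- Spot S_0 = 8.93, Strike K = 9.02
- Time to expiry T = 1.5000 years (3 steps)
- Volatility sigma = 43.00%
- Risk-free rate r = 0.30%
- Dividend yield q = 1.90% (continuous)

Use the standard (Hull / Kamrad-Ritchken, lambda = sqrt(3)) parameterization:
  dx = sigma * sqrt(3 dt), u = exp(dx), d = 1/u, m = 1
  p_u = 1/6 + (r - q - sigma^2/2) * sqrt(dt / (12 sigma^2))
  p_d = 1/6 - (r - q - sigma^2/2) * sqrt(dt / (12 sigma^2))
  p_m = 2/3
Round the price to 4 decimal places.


dt = T/N = 0.500000; dx = sigma*sqrt(3*dt) = 0.526640
u = exp(dx) = 1.693234; d = 1/u = 0.590586
p_u = 0.115185, p_m = 0.666667, p_d = 0.218149
Discount per step: exp(-r*dt) = 0.998501
Stock lattice S(k, j) with j the centered position index:
  k=0: S(0,+0) = 8.9300
  k=1: S(1,-1) = 5.2739; S(1,+0) = 8.9300; S(1,+1) = 15.1206
  k=2: S(2,-2) = 3.1147; S(2,-1) = 5.2739; S(2,+0) = 8.9300; S(2,+1) = 15.1206; S(2,+2) = 25.6027
  k=3: S(3,-3) = 1.8395; S(3,-2) = 3.1147; S(3,-1) = 5.2739; S(3,+0) = 8.9300; S(3,+1) = 15.1206; S(3,+2) = 25.6027; S(3,+3) = 43.3513
Terminal payoffs V(N, j) = max(S_T - K, 0):
  V(3,-3) = 0.000000; V(3,-2) = 0.000000; V(3,-1) = 0.000000; V(3,+0) = 0.000000; V(3,+1) = 6.100579; V(3,+2) = 16.582679; V(3,+3) = 34.331325
Backward induction: V(k, j) = exp(-r*dt) * [p_u * V(k+1, j+1) + p_m * V(k+1, j) + p_d * V(k+1, j-1)]
  V(2,-2) = exp(-r*dt) * [p_u*0.000000 + p_m*0.000000 + p_d*0.000000] = 0.000000
  V(2,-1) = exp(-r*dt) * [p_u*0.000000 + p_m*0.000000 + p_d*0.000000] = 0.000000
  V(2,+0) = exp(-r*dt) * [p_u*6.100579 + p_m*0.000000 + p_d*0.000000] = 0.701640
  V(2,+1) = exp(-r*dt) * [p_u*16.582679 + p_m*6.100579 + p_d*0.000000] = 5.968164
  V(2,+2) = exp(-r*dt) * [p_u*34.331325 + p_m*16.582679 + p_d*6.100579] = 16.315902
  V(1,-1) = exp(-r*dt) * [p_u*0.701640 + p_m*0.000000 + p_d*0.000000] = 0.080697
  V(1,+0) = exp(-r*dt) * [p_u*5.968164 + p_m*0.701640 + p_d*0.000000] = 1.153469
  V(1,+1) = exp(-r*dt) * [p_u*16.315902 + p_m*5.968164 + p_d*0.701640] = 6.002170
  V(0,+0) = exp(-r*dt) * [p_u*6.002170 + p_m*1.153469 + p_d*0.080697] = 1.475726

Answer: Price = V(0,0) = 1.4757


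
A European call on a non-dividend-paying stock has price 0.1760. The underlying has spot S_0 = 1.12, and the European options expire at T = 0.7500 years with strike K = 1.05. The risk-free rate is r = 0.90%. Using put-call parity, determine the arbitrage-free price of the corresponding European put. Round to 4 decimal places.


Put-call parity: C - P = S_0 * exp(-qT) - K * exp(-rT).
S_0 * exp(-qT) = 1.1200 * 1.00000000 = 1.12000000
K * exp(-rT) = 1.0500 * 0.99327273 = 1.04293637
P = C - S*exp(-qT) + K*exp(-rT)
P = 0.1760 - 1.12000000 + 1.04293637 = 0.0989

Answer: Put price = 0.0989


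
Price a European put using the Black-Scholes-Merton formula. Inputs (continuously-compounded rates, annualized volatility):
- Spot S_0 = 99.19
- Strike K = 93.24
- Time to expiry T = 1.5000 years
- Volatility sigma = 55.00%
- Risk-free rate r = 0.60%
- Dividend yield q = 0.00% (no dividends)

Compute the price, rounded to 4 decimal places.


d1 = (ln(S/K) + (r - q + 0.5*sigma^2) * T) / (sigma * sqrt(T)) = 0.44199987
d2 = d1 - sigma * sqrt(T) = -0.23160981
exp(-rT) = 0.99104038; exp(-qT) = 1.00000000
P = K * exp(-rT) * N(-d2) - S_0 * exp(-qT) * N(-d1)
N(-d1) = 0.32924465; N(-d2) = 0.59157946
P = 93.2400 * 0.99104038 * 0.59157946 - 99.1900 * 1.00000000 * 0.32924465 = 22.0069

Answer: Price = 22.0069


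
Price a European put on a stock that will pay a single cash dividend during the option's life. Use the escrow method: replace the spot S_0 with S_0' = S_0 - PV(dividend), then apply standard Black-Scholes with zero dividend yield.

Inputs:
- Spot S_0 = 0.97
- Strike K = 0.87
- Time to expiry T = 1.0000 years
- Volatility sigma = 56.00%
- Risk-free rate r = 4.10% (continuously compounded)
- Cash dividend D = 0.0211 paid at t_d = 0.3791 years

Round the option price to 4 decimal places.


Answer: Price = 0.1446

Derivation:
PV(D) = D * exp(-r * t_d) = 0.0211 * 0.98457707 = 0.02077458
S_0' = S_0 - PV(D) = 0.9700 - 0.02077458 = 0.94922542
d1 = (ln(S_0'/K) + (r + sigma^2/2)*T) / (sigma*sqrt(T)) = 0.50884482
d2 = d1 - sigma*sqrt(T) = -0.05115518
exp(-rT) = 0.95982913
N(-d1) = 0.30543050; N(-d2) = 0.52039907
P = K * exp(-rT) * N(-d2) - S_0' * N(-d1) = 0.8700 * 0.95982913 * 0.52039907 - 0.94922542 * 0.30543050 = 0.1446


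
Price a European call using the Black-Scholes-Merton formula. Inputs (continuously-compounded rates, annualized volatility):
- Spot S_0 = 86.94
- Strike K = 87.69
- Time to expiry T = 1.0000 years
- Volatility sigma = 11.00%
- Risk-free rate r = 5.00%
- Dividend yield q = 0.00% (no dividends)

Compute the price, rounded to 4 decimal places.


Answer: Price = 5.7607

Derivation:
d1 = (ln(S/K) + (r - q + 0.5*sigma^2) * T) / (sigma * sqrt(T)) = 0.43145780
d2 = d1 - sigma * sqrt(T) = 0.32145780
exp(-rT) = 0.95122942; exp(-qT) = 1.00000000
C = S_0 * exp(-qT) * N(d1) - K * exp(-rT) * N(d2)
N(d1) = 0.66693223; N(d2) = 0.62606826
C = 86.9400 * 1.00000000 * 0.66693223 - 87.6900 * 0.95122942 * 0.62606826 = 5.7607


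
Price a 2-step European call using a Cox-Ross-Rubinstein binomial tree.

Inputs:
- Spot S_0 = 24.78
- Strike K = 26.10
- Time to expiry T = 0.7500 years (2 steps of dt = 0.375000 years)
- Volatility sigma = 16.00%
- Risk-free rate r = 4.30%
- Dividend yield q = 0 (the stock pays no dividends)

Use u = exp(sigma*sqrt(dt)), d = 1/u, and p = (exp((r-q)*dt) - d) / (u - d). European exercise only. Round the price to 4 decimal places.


dt = T/N = 0.375000
u = exp(sigma*sqrt(dt)) = 1.102940; d = 1/u = 0.906667
p = (exp((r-q)*dt) - d) / (u - d) = 0.558347
Discount per step: exp(-r*dt) = 0.984004
Stock lattice S(k, i) with i counting down-moves:
  k=0: S(0,0) = 24.7800
  k=1: S(1,0) = 27.3309; S(1,1) = 22.4672
  k=2: S(2,0) = 30.1443; S(2,1) = 24.7800; S(2,2) = 20.3703
Terminal payoffs V(N, i) = max(S_T - K, 0):
  V(2,0) = 4.044306; V(2,1) = 0.000000; V(2,2) = 0.000000
Backward induction: V(k, i) = exp(-r*dt) * [p * V(k+1, i) + (1-p) * V(k+1, i+1)].
  V(1,0) = exp(-r*dt) * [p*4.044306 + (1-p)*0.000000] = 2.222005
  V(1,1) = exp(-r*dt) * [p*0.000000 + (1-p)*0.000000] = 0.000000
  V(0,0) = exp(-r*dt) * [p*2.222005 + (1-p)*0.000000] = 1.220804

Answer: Price = V(0,0) = 1.2208


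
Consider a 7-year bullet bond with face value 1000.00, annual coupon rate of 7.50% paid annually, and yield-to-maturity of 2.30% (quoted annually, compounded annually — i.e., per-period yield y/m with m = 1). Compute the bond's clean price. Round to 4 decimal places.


Coupon per period c = face * coupon_rate / m = 75.000000
Periods per year m = 1; per-period yield y/m = 0.023000
Number of cashflows N = 7
Cashflows (t years, CF_t, discount factor 1/(1+y/m)^(m*t), PV):
  t = 1.0000: CF_t = 75.000000, DF = 0.977517, PV = 73.313783
  t = 2.0000: CF_t = 75.000000, DF = 0.955540, PV = 71.665477
  t = 3.0000: CF_t = 75.000000, DF = 0.934056, PV = 70.054230
  t = 4.0000: CF_t = 75.000000, DF = 0.913056, PV = 68.479208
  t = 5.0000: CF_t = 75.000000, DF = 0.892528, PV = 66.939597
  t = 6.0000: CF_t = 75.000000, DF = 0.872461, PV = 65.434601
  t = 7.0000: CF_t = 1075.000000, DF = 0.852846, PV = 916.809338
Price P = sum_t PV_t = 1332.696235

Answer: Price = 1332.6962


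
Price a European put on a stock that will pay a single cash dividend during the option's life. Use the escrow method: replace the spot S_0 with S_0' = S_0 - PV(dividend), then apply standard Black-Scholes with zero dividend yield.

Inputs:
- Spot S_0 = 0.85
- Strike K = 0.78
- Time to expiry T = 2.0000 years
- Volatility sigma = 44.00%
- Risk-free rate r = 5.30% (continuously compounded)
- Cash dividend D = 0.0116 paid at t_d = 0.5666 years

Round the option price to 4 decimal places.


PV(D) = D * exp(-r * t_d) = 0.0116 * 0.97041661 = 0.01125683
S_0' = S_0 - PV(D) = 0.8500 - 0.01125683 = 0.83874317
d1 = (ln(S_0'/K) + (r + sigma^2/2)*T) / (sigma*sqrt(T)) = 0.59816513
d2 = d1 - sigma*sqrt(T) = -0.02408884
exp(-rT) = 0.89942465
N(-d1) = 0.27486488; N(-d2) = 0.50960913
P = K * exp(-rT) * N(-d2) - S_0' * N(-d1) = 0.7800 * 0.89942465 * 0.50960913 - 0.83874317 * 0.27486488 = 0.1270

Answer: Price = 0.1270


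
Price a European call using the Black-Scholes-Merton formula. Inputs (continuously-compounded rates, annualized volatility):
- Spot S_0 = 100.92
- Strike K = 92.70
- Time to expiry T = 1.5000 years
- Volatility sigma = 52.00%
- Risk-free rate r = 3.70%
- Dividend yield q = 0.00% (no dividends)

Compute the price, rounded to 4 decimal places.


d1 = (ln(S/K) + (r - q + 0.5*sigma^2) * T) / (sigma * sqrt(T)) = 0.53898141
d2 = d1 - sigma * sqrt(T) = -0.09788593
exp(-rT) = 0.94601202; exp(-qT) = 1.00000000
C = S_0 * exp(-qT) * N(d1) - K * exp(-rT) * N(d2)
N(d1) = 0.70505016; N(d2) = 0.46101144
C = 100.9200 * 1.00000000 * 0.70505016 - 92.7000 * 0.94601202 * 0.46101144 = 30.7251

Answer: Price = 30.7251


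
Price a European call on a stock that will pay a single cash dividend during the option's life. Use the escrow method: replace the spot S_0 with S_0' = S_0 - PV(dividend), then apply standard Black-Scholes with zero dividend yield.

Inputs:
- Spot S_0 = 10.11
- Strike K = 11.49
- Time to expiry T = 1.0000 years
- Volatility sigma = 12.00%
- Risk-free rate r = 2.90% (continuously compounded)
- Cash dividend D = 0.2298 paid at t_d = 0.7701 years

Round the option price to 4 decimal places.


Answer: Price = 0.1025

Derivation:
PV(D) = D * exp(-r * t_d) = 0.2298 * 0.97791463 = 0.22472478
S_0' = S_0 - PV(D) = 10.1100 - 0.22472478 = 9.88527522
d1 = (ln(S_0'/K) + (r + sigma^2/2)*T) / (sigma*sqrt(T)) = -0.95192328
d2 = d1 - sigma*sqrt(T) = -1.07192328
exp(-rT) = 0.97141646
N(d1) = 0.17056795; N(d2) = 0.14187725
C = S_0' * N(d1) - K * exp(-rT) * N(d2) = 9.88527522 * 0.17056795 - 11.4900 * 0.97141646 * 0.14187725 = 0.1025


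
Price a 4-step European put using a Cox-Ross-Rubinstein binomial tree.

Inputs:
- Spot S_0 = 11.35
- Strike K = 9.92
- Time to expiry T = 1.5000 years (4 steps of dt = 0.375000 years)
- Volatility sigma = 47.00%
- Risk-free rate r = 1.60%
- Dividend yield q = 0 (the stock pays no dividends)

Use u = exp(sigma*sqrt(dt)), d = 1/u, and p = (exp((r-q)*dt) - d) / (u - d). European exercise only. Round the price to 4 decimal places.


dt = T/N = 0.375000
u = exp(sigma*sqrt(dt)) = 1.333511; d = 1/u = 0.749900
p = (exp((r-q)*dt) - d) / (u - d) = 0.438851
Discount per step: exp(-r*dt) = 0.994018
Stock lattice S(k, i) with i counting down-moves:
  k=0: S(0,0) = 11.3500
  k=1: S(1,0) = 15.1353; S(1,1) = 8.5114
  k=2: S(2,0) = 20.1831; S(2,1) = 11.3500; S(2,2) = 6.3827
  k=3: S(3,0) = 26.9144; S(3,1) = 15.1353; S(3,2) = 8.5114; S(3,3) = 4.7864
  k=4: S(4,0) = 35.8907; S(4,1) = 20.1831; S(4,2) = 11.3500; S(4,3) = 6.3827; S(4,4) = 3.5893
Terminal payoffs V(N, i) = max(K - S_T, 0):
  V(4,0) = 0.000000; V(4,1) = 0.000000; V(4,2) = 0.000000; V(4,3) = 3.537323; V(4,4) = 6.330699
Backward induction: V(k, i) = exp(-r*dt) * [p * V(k+1, i) + (1-p) * V(k+1, i+1)].
  V(3,0) = exp(-r*dt) * [p*0.000000 + (1-p)*0.000000] = 0.000000
  V(3,1) = exp(-r*dt) * [p*0.000000 + (1-p)*0.000000] = 0.000000
  V(3,2) = exp(-r*dt) * [p*0.000000 + (1-p)*3.537323] = 1.973092
  V(3,3) = exp(-r*dt) * [p*3.537323 + (1-p)*6.330699] = 5.074287
  V(2,0) = exp(-r*dt) * [p*0.000000 + (1-p)*0.000000] = 0.000000
  V(2,1) = exp(-r*dt) * [p*0.000000 + (1-p)*1.973092] = 1.100576
  V(2,2) = exp(-r*dt) * [p*1.973092 + (1-p)*5.074287] = 3.691112
  V(1,0) = exp(-r*dt) * [p*0.000000 + (1-p)*1.100576] = 0.613893
  V(1,1) = exp(-r*dt) * [p*1.100576 + (1-p)*3.691112] = 2.538974
  V(0,0) = exp(-r*dt) * [p*0.613893 + (1-p)*2.538974] = 1.684017

Answer: Price = V(0,0) = 1.6840


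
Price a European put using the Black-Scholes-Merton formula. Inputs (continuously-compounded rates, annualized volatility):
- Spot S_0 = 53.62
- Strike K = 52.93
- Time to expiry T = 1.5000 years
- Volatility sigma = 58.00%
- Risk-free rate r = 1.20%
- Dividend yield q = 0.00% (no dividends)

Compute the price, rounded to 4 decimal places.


Answer: Price = 13.8513

Derivation:
d1 = (ln(S/K) + (r - q + 0.5*sigma^2) * T) / (sigma * sqrt(T)) = 0.39874856
d2 = d1 - sigma * sqrt(T) = -0.31160347
exp(-rT) = 0.98216103; exp(-qT) = 1.00000000
P = K * exp(-rT) * N(-d2) - S_0 * exp(-qT) * N(-d1)
N(-d1) = 0.34503924; N(-d2) = 0.62232905
P = 52.9300 * 0.98216103 * 0.62232905 - 53.6200 * 1.00000000 * 0.34503924 = 13.8513


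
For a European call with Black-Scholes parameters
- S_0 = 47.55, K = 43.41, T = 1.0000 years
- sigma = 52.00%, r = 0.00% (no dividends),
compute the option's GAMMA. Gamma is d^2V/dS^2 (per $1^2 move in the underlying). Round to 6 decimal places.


Answer: Gamma = 0.014677

Derivation:
d1 = 0.4351768455; d2 = -0.0848231545
phi(d1) = 0.3628999957; exp(-qT) = 1.0000000000; exp(-rT) = 1.0000000000
Gamma = exp(-qT) * phi(d1) / (S * sigma * sqrt(T)) = 1.0000000000 * 0.3628999957 / (47.5500 * 0.5200 * 1.0000000000) = 0.014677


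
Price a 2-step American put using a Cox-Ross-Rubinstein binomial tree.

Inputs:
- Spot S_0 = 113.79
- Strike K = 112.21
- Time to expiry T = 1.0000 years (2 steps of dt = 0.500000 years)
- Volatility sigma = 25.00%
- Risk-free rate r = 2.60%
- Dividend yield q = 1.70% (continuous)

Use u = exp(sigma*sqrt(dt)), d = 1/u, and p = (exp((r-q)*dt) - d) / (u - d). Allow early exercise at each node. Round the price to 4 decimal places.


Answer: Price = V(0,0) = 8.8888

Derivation:
dt = T/N = 0.500000
u = exp(sigma*sqrt(dt)) = 1.193365; d = 1/u = 0.837967
p = (exp((r-q)*dt) - d) / (u - d) = 0.468611
Discount per step: exp(-r*dt) = 0.987084
Stock lattice S(k, i) with i counting down-moves:
  k=0: S(0,0) = 113.7900
  k=1: S(1,0) = 135.7930; S(1,1) = 95.3523
  k=2: S(2,0) = 162.0505; S(2,1) = 113.7900; S(2,2) = 79.9020
Terminal payoffs V(N, i) = max(K - S_T, 0):
  V(2,0) = 0.000000; V(2,1) = 0.000000; V(2,2) = 32.307970
Backward induction: V(k, i) = exp(-r*dt) * [p * V(k+1, i) + (1-p) * V(k+1, i+1)]; then take max(V_cont, immediate exercise) for American.
  V(1,0) = exp(-r*dt) * [p*0.000000 + (1-p)*0.000000] = 0.000000; exercise = 0.000000; V(1,0) = max -> 0.000000
  V(1,1) = exp(-r*dt) * [p*0.000000 + (1-p)*32.307970] = 16.946361; exercise = 16.857748; V(1,1) = max -> 16.946361
  V(0,0) = exp(-r*dt) * [p*0.000000 + (1-p)*16.946361] = 8.888801; exercise = 0.000000; V(0,0) = max -> 8.888801


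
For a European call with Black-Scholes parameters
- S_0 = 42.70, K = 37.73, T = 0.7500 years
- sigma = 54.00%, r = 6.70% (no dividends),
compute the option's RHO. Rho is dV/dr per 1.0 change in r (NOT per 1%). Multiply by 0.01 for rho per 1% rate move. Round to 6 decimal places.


d1 = 0.6058828901; d2 = 0.1382291721
phi(d1) = 0.3320447362; exp(-qT) = 1.0000000000; exp(-rT) = 0.9509916469
N(d2) = 0.5549703498
Rho = K*T*exp(-rT)*N(d2) = 37.7300 * 0.7500 * 0.9509916469 * 0.5549703498 = 14.934633

Answer: Rho = 14.934633


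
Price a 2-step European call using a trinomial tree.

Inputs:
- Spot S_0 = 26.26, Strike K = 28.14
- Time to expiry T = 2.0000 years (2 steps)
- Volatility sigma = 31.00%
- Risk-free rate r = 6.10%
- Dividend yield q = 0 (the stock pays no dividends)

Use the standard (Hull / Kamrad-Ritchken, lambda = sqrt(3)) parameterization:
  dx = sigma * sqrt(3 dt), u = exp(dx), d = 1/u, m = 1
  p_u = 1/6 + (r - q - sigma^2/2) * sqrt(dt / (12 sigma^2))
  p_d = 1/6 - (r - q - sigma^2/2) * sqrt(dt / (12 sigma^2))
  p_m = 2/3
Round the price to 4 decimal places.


dt = T/N = 1.000000; dx = sigma*sqrt(3*dt) = 0.536936
u = exp(dx) = 1.710757; d = 1/u = 0.584537
p_u = 0.178726, p_m = 0.666667, p_d = 0.154607
Discount per step: exp(-r*dt) = 0.940823
Stock lattice S(k, j) with j the centered position index:
  k=0: S(0,+0) = 26.2600
  k=1: S(1,-1) = 15.3499; S(1,+0) = 26.2600; S(1,+1) = 44.9245
  k=2: S(2,-2) = 8.9726; S(2,-1) = 15.3499; S(2,+0) = 26.2600; S(2,+1) = 44.9245; S(2,+2) = 76.8548
Terminal payoffs V(N, j) = max(S_T - K, 0):
  V(2,-2) = 0.000000; V(2,-1) = 0.000000; V(2,+0) = 0.000000; V(2,+1) = 16.784469; V(2,+2) = 48.714834
Backward induction: V(k, j) = exp(-r*dt) * [p_u * V(k+1, j+1) + p_m * V(k+1, j) + p_d * V(k+1, j-1)]
  V(1,-1) = exp(-r*dt) * [p_u*0.000000 + p_m*0.000000 + p_d*0.000000] = 0.000000
  V(1,+0) = exp(-r*dt) * [p_u*16.784469 + p_m*0.000000 + p_d*0.000000] = 2.822299
  V(1,+1) = exp(-r*dt) * [p_u*48.714834 + p_m*16.784469 + p_d*0.000000] = 18.718850
  V(0,+0) = exp(-r*dt) * [p_u*18.718850 + p_m*2.822299 + p_d*0.000000] = 4.917753

Answer: Price = V(0,0) = 4.9178


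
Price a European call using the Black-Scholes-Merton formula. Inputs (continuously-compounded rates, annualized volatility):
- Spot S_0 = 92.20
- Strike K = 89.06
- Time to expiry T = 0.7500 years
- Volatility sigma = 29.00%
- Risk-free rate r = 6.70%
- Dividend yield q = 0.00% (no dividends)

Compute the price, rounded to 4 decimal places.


Answer: Price = 13.0882

Derivation:
d1 = (ln(S/K) + (r - q + 0.5*sigma^2) * T) / (sigma * sqrt(T)) = 0.46362155
d2 = d1 - sigma * sqrt(T) = 0.21247418
exp(-rT) = 0.95099165; exp(-qT) = 1.00000000
C = S_0 * exp(-qT) * N(d1) - K * exp(-rT) * N(d2)
N(d1) = 0.67854054; N(d2) = 0.58413144
C = 92.2000 * 1.00000000 * 0.67854054 - 89.0600 * 0.95099165 * 0.58413144 = 13.0882


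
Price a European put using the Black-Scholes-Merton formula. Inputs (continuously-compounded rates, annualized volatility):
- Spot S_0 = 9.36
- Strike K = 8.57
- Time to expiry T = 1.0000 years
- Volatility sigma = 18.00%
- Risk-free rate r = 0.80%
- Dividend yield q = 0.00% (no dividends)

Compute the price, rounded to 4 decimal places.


d1 = (ln(S/K) + (r - q + 0.5*sigma^2) * T) / (sigma * sqrt(T)) = 0.62431977
d2 = d1 - sigma * sqrt(T) = 0.44431977
exp(-rT) = 0.99203191; exp(-qT) = 1.00000000
P = K * exp(-rT) * N(-d2) - S_0 * exp(-qT) * N(-d1)
N(-d1) = 0.26620880; N(-d2) = 0.32840571
P = 8.5700 * 0.99203191 * 0.32840571 - 9.3600 * 1.00000000 * 0.26620880 = 0.3003

Answer: Price = 0.3003


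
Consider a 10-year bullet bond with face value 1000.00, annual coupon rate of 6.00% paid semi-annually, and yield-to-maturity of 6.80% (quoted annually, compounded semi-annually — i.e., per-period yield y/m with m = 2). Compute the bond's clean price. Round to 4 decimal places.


Answer: Price = 942.6325

Derivation:
Coupon per period c = face * coupon_rate / m = 30.000000
Periods per year m = 2; per-period yield y/m = 0.034000
Number of cashflows N = 20
Cashflows (t years, CF_t, discount factor 1/(1+y/m)^(m*t), PV):
  t = 0.5000: CF_t = 30.000000, DF = 0.967118, PV = 29.013540
  t = 1.0000: CF_t = 30.000000, DF = 0.935317, PV = 28.059516
  t = 1.5000: CF_t = 30.000000, DF = 0.904562, PV = 27.136863
  t = 2.0000: CF_t = 30.000000, DF = 0.874818, PV = 26.244548
  t = 2.5000: CF_t = 30.000000, DF = 0.846052, PV = 25.381575
  t = 3.0000: CF_t = 30.000000, DF = 0.818233, PV = 24.546977
  t = 3.5000: CF_t = 30.000000, DF = 0.791327, PV = 23.739823
  t = 4.0000: CF_t = 30.000000, DF = 0.765307, PV = 22.959210
  t = 4.5000: CF_t = 30.000000, DF = 0.740142, PV = 22.204265
  t = 5.0000: CF_t = 30.000000, DF = 0.715805, PV = 21.474144
  t = 5.5000: CF_t = 30.000000, DF = 0.692268, PV = 20.768031
  t = 6.0000: CF_t = 30.000000, DF = 0.669505, PV = 20.085137
  t = 6.5000: CF_t = 30.000000, DF = 0.647490, PV = 19.424697
  t = 7.0000: CF_t = 30.000000, DF = 0.626199, PV = 18.785974
  t = 7.5000: CF_t = 30.000000, DF = 0.605608, PV = 18.168253
  t = 8.0000: CF_t = 30.000000, DF = 0.585695, PV = 17.570844
  t = 8.5000: CF_t = 30.000000, DF = 0.566436, PV = 16.993080
  t = 9.0000: CF_t = 30.000000, DF = 0.547810, PV = 16.434313
  t = 9.5000: CF_t = 30.000000, DF = 0.529797, PV = 15.893920
  t = 10.0000: CF_t = 1030.000000, DF = 0.512377, PV = 527.747822
Price P = sum_t PV_t = 942.632532


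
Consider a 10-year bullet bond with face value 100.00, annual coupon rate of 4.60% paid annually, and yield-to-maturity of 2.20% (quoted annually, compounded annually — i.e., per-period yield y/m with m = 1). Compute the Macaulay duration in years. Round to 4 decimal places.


Coupon per period c = face * coupon_rate / m = 4.600000
Periods per year m = 1; per-period yield y/m = 0.022000
Number of cashflows N = 10
Cashflows (t years, CF_t, discount factor 1/(1+y/m)^(m*t), PV):
  t = 1.0000: CF_t = 4.600000, DF = 0.978474, PV = 4.500978
  t = 2.0000: CF_t = 4.600000, DF = 0.957411, PV = 4.404089
  t = 3.0000: CF_t = 4.600000, DF = 0.936801, PV = 4.309284
  t = 4.0000: CF_t = 4.600000, DF = 0.916635, PV = 4.216521
  t = 5.0000: CF_t = 4.600000, DF = 0.896903, PV = 4.125754
  t = 6.0000: CF_t = 4.600000, DF = 0.877596, PV = 4.036942
  t = 7.0000: CF_t = 4.600000, DF = 0.858704, PV = 3.950041
  t = 8.0000: CF_t = 4.600000, DF = 0.840220, PV = 3.865010
  t = 9.0000: CF_t = 4.600000, DF = 0.822133, PV = 3.781811
  t = 10.0000: CF_t = 104.600000, DF = 0.804435, PV = 84.143917
Price P = sum_t PV_t = 121.334347
Macaulay numerator sum_t t * PV_t:
  t * PV_t at t = 1.0000: 4.500978
  t * PV_t at t = 2.0000: 8.808177
  t * PV_t at t = 3.0000: 12.927853
  t * PV_t at t = 4.0000: 16.866083
  t * PV_t at t = 5.0000: 20.628771
  t * PV_t at t = 6.0000: 24.221649
  t * PV_t at t = 7.0000: 27.650284
  t * PV_t at t = 8.0000: 30.920083
  t * PV_t at t = 9.0000: 34.036295
  t * PV_t at t = 10.0000: 841.439173
Macaulay duration D = (sum_t t * PV_t) / P = 1021.999347 / 121.334347 = 8.423001

Answer: Macaulay duration = 8.4230 years


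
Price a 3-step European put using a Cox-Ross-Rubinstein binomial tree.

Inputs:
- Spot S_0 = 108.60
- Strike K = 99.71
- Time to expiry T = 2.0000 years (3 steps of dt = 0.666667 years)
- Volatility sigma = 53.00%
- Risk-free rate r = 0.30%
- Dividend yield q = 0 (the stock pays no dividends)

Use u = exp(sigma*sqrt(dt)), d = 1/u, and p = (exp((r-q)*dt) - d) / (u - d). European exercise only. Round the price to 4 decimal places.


dt = T/N = 0.666667
u = exp(sigma*sqrt(dt)) = 1.541480; d = 1/u = 0.648727
p = (exp((r-q)*dt) - d) / (u - d) = 0.395714
Discount per step: exp(-r*dt) = 0.998002
Stock lattice S(k, i) with i counting down-moves:
  k=0: S(0,0) = 108.6000
  k=1: S(1,0) = 167.4048; S(1,1) = 70.4518
  k=2: S(2,0) = 258.0511; S(2,1) = 108.6000; S(2,2) = 45.7040
  k=3: S(3,0) = 397.7807; S(3,1) = 167.4048; S(3,2) = 70.4518; S(3,3) = 29.6494
Terminal payoffs V(N, i) = max(K - S_T, 0):
  V(3,0) = 0.000000; V(3,1) = 0.000000; V(3,2) = 29.258240; V(3,3) = 70.060601
Backward induction: V(k, i) = exp(-r*dt) * [p * V(k+1, i) + (1-p) * V(k+1, i+1)].
  V(2,0) = exp(-r*dt) * [p*0.000000 + (1-p)*0.000000] = 0.000000
  V(2,1) = exp(-r*dt) * [p*0.000000 + (1-p)*29.258240] = 17.645020
  V(2,2) = exp(-r*dt) * [p*29.258240 + (1-p)*70.060601] = 53.806815
  V(1,0) = exp(-r*dt) * [p*0.000000 + (1-p)*17.645020] = 10.641335
  V(1,1) = exp(-r*dt) * [p*17.645020 + (1-p)*53.806815] = 39.418172
  V(0,0) = exp(-r*dt) * [p*10.641335 + (1-p)*39.418172] = 27.974770

Answer: Price = V(0,0) = 27.9748


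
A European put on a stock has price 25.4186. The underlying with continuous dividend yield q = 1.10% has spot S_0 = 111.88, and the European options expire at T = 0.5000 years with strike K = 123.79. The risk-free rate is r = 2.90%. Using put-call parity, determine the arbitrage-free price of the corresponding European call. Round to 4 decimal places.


Answer: Call price = 14.6770

Derivation:
Put-call parity: C - P = S_0 * exp(-qT) - K * exp(-rT).
S_0 * exp(-qT) = 111.8800 * 0.99451510 = 111.26634909
K * exp(-rT) = 123.7900 * 0.98560462 = 122.00799575
C = P + S*exp(-qT) - K*exp(-rT)
C = 25.4186 + 111.26634909 - 122.00799575 = 14.6770


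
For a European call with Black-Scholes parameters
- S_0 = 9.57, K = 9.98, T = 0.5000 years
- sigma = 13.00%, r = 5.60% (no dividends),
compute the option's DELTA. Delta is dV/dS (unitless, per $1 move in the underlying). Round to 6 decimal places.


d1 = -0.1057928005; d2 = -0.1977166820
phi(d1) = 0.3967160111; exp(-qT) = 1.0000000000; exp(-rT) = 0.9723883668
N(d1) = 0.4578733746
Delta = exp(-qT) * N(d1) = 1.0000000000 * 0.4578733746 = 0.457873

Answer: Delta = 0.457873


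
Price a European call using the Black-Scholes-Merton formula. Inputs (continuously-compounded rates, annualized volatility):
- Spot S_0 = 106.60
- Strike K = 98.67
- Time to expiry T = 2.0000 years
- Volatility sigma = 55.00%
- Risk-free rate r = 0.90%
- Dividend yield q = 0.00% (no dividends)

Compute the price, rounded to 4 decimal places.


Answer: Price = 35.8611

Derivation:
d1 = (ln(S/K) + (r - q + 0.5*sigma^2) * T) / (sigma * sqrt(T)) = 0.51143435
d2 = d1 - sigma * sqrt(T) = -0.26638311
exp(-rT) = 0.98216103; exp(-qT) = 1.00000000
C = S_0 * exp(-qT) * N(d1) - K * exp(-rT) * N(d2)
N(d1) = 0.69547652; N(d2) = 0.39497208
C = 106.6000 * 1.00000000 * 0.69547652 - 98.6700 * 0.98216103 * 0.39497208 = 35.8611


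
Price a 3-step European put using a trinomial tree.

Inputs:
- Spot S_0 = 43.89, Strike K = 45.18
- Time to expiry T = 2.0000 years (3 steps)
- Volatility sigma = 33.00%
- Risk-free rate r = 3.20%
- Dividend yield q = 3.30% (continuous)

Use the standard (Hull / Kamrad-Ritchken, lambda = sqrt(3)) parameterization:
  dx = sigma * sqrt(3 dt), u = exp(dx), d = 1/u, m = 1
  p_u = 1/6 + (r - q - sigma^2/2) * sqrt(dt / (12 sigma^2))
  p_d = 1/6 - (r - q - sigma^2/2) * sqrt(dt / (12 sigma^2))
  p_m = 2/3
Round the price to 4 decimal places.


dt = T/N = 0.666667; dx = sigma*sqrt(3*dt) = 0.466690
u = exp(dx) = 1.594708; d = 1/u = 0.627074
p_u = 0.127062, p_m = 0.666667, p_d = 0.206272
Discount per step: exp(-r*dt) = 0.978893
Stock lattice S(k, j) with j the centered position index:
  k=0: S(0,+0) = 43.8900
  k=1: S(1,-1) = 27.5223; S(1,+0) = 43.8900; S(1,+1) = 69.9917
  k=2: S(2,-2) = 17.2585; S(2,-1) = 27.5223; S(2,+0) = 43.8900; S(2,+1) = 69.9917; S(2,+2) = 111.6163
  k=3: S(3,-3) = 10.8224; S(3,-2) = 17.2585; S(3,-1) = 27.5223; S(3,+0) = 43.8900; S(3,+1) = 69.9917; S(3,+2) = 111.6163; S(3,+3) = 177.9954
Terminal payoffs V(N, j) = max(K - S_T, 0):
  V(3,-3) = 34.357632; V(3,-2) = 27.921487; V(3,-1) = 17.657715; V(3,+0) = 1.290000; V(3,+1) = 0.000000; V(3,+2) = 0.000000; V(3,+3) = 0.000000
Backward induction: V(k, j) = exp(-r*dt) * [p_u * V(k+1, j+1) + p_m * V(k+1, j) + p_d * V(k+1, j-1)]
  V(2,-2) = exp(-r*dt) * [p_u*17.657715 + p_m*27.921487 + p_d*34.357632] = 27.355106
  V(2,-1) = exp(-r*dt) * [p_u*1.290000 + p_m*17.657715 + p_d*27.921487] = 17.321637
  V(2,+0) = exp(-r*dt) * [p_u*0.000000 + p_m*1.290000 + p_d*17.657715] = 4.407257
  V(2,+1) = exp(-r*dt) * [p_u*0.000000 + p_m*0.000000 + p_d*1.290000] = 0.260474
  V(2,+2) = exp(-r*dt) * [p_u*0.000000 + p_m*0.000000 + p_d*0.000000] = 0.000000
  V(1,-1) = exp(-r*dt) * [p_u*4.407257 + p_m*17.321637 + p_d*27.355106] = 17.375674
  V(1,+0) = exp(-r*dt) * [p_u*0.260474 + p_m*4.407257 + p_d*17.321637] = 6.406101
  V(1,+1) = exp(-r*dt) * [p_u*0.000000 + p_m*0.260474 + p_d*4.407257] = 1.059888
  V(0,+0) = exp(-r*dt) * [p_u*1.059888 + p_m*6.406101 + p_d*17.375674] = 7.820879

Answer: Price = V(0,0) = 7.8209


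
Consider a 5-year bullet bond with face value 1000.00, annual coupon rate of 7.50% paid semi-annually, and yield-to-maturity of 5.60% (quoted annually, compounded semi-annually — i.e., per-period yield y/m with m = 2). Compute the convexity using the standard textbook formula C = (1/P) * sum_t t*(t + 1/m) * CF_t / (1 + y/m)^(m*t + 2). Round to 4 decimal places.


Answer: Convexity = 21.1668

Derivation:
Coupon per period c = face * coupon_rate / m = 37.500000
Periods per year m = 2; per-period yield y/m = 0.028000
Number of cashflows N = 10
Cashflows (t years, CF_t, discount factor 1/(1+y/m)^(m*t), PV):
  t = 0.5000: CF_t = 37.500000, DF = 0.972763, PV = 36.478599
  t = 1.0000: CF_t = 37.500000, DF = 0.946267, PV = 35.485019
  t = 1.5000: CF_t = 37.500000, DF = 0.920493, PV = 34.518501
  t = 2.0000: CF_t = 37.500000, DF = 0.895422, PV = 33.578308
  t = 2.5000: CF_t = 37.500000, DF = 0.871033, PV = 32.663724
  t = 3.0000: CF_t = 37.500000, DF = 0.847308, PV = 31.774050
  t = 3.5000: CF_t = 37.500000, DF = 0.824230, PV = 30.908609
  t = 4.0000: CF_t = 37.500000, DF = 0.801780, PV = 30.066741
  t = 4.5000: CF_t = 37.500000, DF = 0.779941, PV = 29.247802
  t = 5.0000: CF_t = 1037.500000, DF = 0.758698, PV = 787.149019
Price P = sum_t PV_t = 1081.870372
Convexity numerator sum_t t*(t + 1/m) * CF_t / (1+y/m)^(m*t + 2):
  t = 0.5000: term = 17.259250
  t = 1.0000: term = 50.367462
  t = 1.5000: term = 97.991171
  t = 2.0000: term = 158.870252
  t = 2.5000: term = 231.814570
  t = 3.0000: term = 315.700776
  t = 3.5000: term = 409.469230
  t = 4.0000: term = 512.121049
  t = 4.5000: term = 622.715283
  t = 5.0000: term = 20483.464961
Convexity = (1/P) * sum = 22899.774004 / 1081.870372 = 21.166837


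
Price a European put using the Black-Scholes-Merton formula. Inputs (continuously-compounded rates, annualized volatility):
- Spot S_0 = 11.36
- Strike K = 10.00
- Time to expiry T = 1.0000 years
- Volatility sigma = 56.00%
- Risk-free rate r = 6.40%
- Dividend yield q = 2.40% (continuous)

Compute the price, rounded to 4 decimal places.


d1 = (ln(S/K) + (r - q + 0.5*sigma^2) * T) / (sigma * sqrt(T)) = 0.57913093
d2 = d1 - sigma * sqrt(T) = 0.01913093
exp(-rT) = 0.93800500; exp(-qT) = 0.97628571
P = K * exp(-rT) * N(-d2) - S_0 * exp(-qT) * N(-d1)
N(-d1) = 0.28125042; N(-d2) = 0.49236833
P = 10.0000 * 0.93800500 * 0.49236833 - 11.3600 * 0.97628571 * 0.28125042 = 1.4992

Answer: Price = 1.4992


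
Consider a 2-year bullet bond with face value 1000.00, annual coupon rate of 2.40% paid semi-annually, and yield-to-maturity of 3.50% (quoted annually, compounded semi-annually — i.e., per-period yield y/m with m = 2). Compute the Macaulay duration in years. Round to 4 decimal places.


Answer: Macaulay duration = 1.9643 years

Derivation:
Coupon per period c = face * coupon_rate / m = 12.000000
Periods per year m = 2; per-period yield y/m = 0.017500
Number of cashflows N = 4
Cashflows (t years, CF_t, discount factor 1/(1+y/m)^(m*t), PV):
  t = 0.5000: CF_t = 12.000000, DF = 0.982801, PV = 11.793612
  t = 1.0000: CF_t = 12.000000, DF = 0.965898, PV = 11.590773
  t = 1.5000: CF_t = 12.000000, DF = 0.949285, PV = 11.391423
  t = 2.0000: CF_t = 1012.000000, DF = 0.932959, PV = 944.154008
Price P = sum_t PV_t = 978.929816
Macaulay numerator sum_t t * PV_t:
  t * PV_t at t = 0.5000: 5.896806
  t * PV_t at t = 1.0000: 11.590773
  t * PV_t at t = 1.5000: 17.087135
  t * PV_t at t = 2.0000: 1888.308015
Macaulay duration D = (sum_t t * PV_t) / P = 1922.882729 / 978.929816 = 1.964270


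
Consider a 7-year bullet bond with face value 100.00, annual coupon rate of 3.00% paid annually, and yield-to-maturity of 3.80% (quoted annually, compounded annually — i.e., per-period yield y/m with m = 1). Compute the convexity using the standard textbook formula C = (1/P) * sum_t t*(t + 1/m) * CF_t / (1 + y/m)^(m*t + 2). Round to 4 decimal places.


Coupon per period c = face * coupon_rate / m = 3.000000
Periods per year m = 1; per-period yield y/m = 0.038000
Number of cashflows N = 7
Cashflows (t years, CF_t, discount factor 1/(1+y/m)^(m*t), PV):
  t = 1.0000: CF_t = 3.000000, DF = 0.963391, PV = 2.890173
  t = 2.0000: CF_t = 3.000000, DF = 0.928122, PV = 2.784367
  t = 3.0000: CF_t = 3.000000, DF = 0.894145, PV = 2.682435
  t = 4.0000: CF_t = 3.000000, DF = 0.861411, PV = 2.584234
  t = 5.0000: CF_t = 3.000000, DF = 0.829876, PV = 2.489628
  t = 6.0000: CF_t = 3.000000, DF = 0.799495, PV = 2.398486
  t = 7.0000: CF_t = 103.000000, DF = 0.770227, PV = 79.333342
Price P = sum_t PV_t = 95.162666
Convexity numerator sum_t t*(t + 1/m) * CF_t / (1+y/m)^(m*t + 2):
  t = 1.0000: term = 5.364870
  t = 2.0000: term = 15.505404
  t = 3.0000: term = 29.875538
  t = 4.0000: term = 47.969714
  t = 5.0000: term = 69.320396
  t = 6.0000: term = 93.495717
  t = 7.0000: term = 4123.339269
Convexity = (1/P) * sum = 4384.870908 / 95.162666 = 46.077638

Answer: Convexity = 46.0776


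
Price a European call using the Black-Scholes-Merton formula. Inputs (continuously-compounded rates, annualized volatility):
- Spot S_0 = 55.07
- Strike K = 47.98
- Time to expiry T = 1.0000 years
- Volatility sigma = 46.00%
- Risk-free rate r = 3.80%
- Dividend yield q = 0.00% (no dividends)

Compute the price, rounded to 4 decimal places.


d1 = (ln(S/K) + (r - q + 0.5*sigma^2) * T) / (sigma * sqrt(T)) = 0.61221923
d2 = d1 - sigma * sqrt(T) = 0.15221923
exp(-rT) = 0.96271294; exp(-qT) = 1.00000000
C = S_0 * exp(-qT) * N(d1) - K * exp(-rT) * N(d2)
N(d1) = 0.72980364; N(d2) = 0.56049299
C = 55.0700 * 1.00000000 * 0.72980364 - 47.9800 * 0.96271294 * 0.56049299 = 14.3006

Answer: Price = 14.3006


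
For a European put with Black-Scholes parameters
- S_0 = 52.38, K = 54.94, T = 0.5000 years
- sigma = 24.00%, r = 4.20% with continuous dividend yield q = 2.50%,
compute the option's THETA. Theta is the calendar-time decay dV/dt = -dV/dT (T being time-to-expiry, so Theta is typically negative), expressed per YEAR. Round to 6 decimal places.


Answer: Theta = -2.776874

Derivation:
d1 = -0.1462346415; d2 = -0.3159402689
phi(d1) = 0.3946993992; exp(-qT) = 0.9875778005; exp(-rT) = 0.9792189646
Theta = -S*exp(-qT)*phi(d1)*sigma/(2*sqrt(T)) + r*K*exp(-rT)*N(-d2) - q*S*exp(-qT)*N(-d1)
N(-d1) = 0.5581319202; N(-d2) = 0.6239760770; sqrt(T) = 0.7071067812
Term 1 = -52.3800 * 0.9875778005 * 0.3946993992 * 0.2400 / (2 * 0.7071067812) = -3.4649703467
Term 2 = 0.0420 * 54.9400 * 0.9792189646 * 0.6239760770 = 1.4098915274
Term 3 = -0.0250 * 52.3800 * 0.9875778005 * 0.5581319202 = -0.7217946900
Theta = -3.4649703467 + (1.4098915274) + (-0.7217946900) = -2.776874


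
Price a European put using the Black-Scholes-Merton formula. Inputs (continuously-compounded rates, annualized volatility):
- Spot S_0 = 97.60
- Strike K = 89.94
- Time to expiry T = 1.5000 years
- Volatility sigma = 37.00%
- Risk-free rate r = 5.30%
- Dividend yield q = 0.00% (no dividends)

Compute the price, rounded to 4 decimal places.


Answer: Price = 9.9197

Derivation:
d1 = (ln(S/K) + (r - q + 0.5*sigma^2) * T) / (sigma * sqrt(T)) = 0.58238210
d2 = d1 - sigma * sqrt(T) = 0.12922650
exp(-rT) = 0.92357802; exp(-qT) = 1.00000000
P = K * exp(-rT) * N(-d2) - S_0 * exp(-qT) * N(-d1)
N(-d1) = 0.28015467; N(-d2) = 0.44858921
P = 89.9400 * 0.92357802 * 0.44858921 - 97.6000 * 1.00000000 * 0.28015467 = 9.9197


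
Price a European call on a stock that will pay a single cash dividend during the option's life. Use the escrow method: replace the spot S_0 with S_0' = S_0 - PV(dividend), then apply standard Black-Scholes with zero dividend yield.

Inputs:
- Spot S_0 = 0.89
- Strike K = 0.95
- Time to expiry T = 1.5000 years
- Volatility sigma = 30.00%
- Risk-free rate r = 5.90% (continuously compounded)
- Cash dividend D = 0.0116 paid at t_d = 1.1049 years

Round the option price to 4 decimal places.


Answer: Price = 0.1323

Derivation:
PV(D) = D * exp(-r * t_d) = 0.0116 * 0.93689028 = 0.01086793
S_0' = S_0 - PV(D) = 0.8900 - 0.01086793 = 0.87913207
d1 = (ln(S_0'/K) + (r + sigma^2/2)*T) / (sigma*sqrt(T)) = 0.21357688
d2 = d1 - sigma*sqrt(T) = -0.15384659
exp(-rT) = 0.91530311
N(d1) = 0.58456148; N(d2) = 0.43886535
C = S_0' * N(d1) - K * exp(-rT) * N(d2) = 0.87913207 * 0.58456148 - 0.9500 * 0.91530311 * 0.43886535 = 0.1323


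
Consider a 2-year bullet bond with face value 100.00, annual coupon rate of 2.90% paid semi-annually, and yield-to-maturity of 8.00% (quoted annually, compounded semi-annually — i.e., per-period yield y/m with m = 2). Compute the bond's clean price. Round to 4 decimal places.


Coupon per period c = face * coupon_rate / m = 1.450000
Periods per year m = 2; per-period yield y/m = 0.040000
Number of cashflows N = 4
Cashflows (t years, CF_t, discount factor 1/(1+y/m)^(m*t), PV):
  t = 0.5000: CF_t = 1.450000, DF = 0.961538, PV = 1.394231
  t = 1.0000: CF_t = 1.450000, DF = 0.924556, PV = 1.340607
  t = 1.5000: CF_t = 1.450000, DF = 0.888996, PV = 1.289045
  t = 2.0000: CF_t = 101.450000, DF = 0.854804, PV = 86.719885
Price P = sum_t PV_t = 90.743767

Answer: Price = 90.7438


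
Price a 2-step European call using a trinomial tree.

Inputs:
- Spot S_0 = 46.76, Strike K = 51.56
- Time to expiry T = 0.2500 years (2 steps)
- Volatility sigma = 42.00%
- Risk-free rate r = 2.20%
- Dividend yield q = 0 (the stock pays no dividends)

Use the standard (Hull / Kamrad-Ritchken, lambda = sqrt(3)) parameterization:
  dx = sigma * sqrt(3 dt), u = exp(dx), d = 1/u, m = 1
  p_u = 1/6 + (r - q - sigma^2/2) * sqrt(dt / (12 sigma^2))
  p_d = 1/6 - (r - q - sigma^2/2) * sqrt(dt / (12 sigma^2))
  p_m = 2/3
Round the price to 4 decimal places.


dt = T/N = 0.125000; dx = sigma*sqrt(3*dt) = 0.257196
u = exp(dx) = 1.293299; d = 1/u = 0.773216
p_u = 0.150580, p_m = 0.666667, p_d = 0.182754
Discount per step: exp(-r*dt) = 0.997254
Stock lattice S(k, j) with j the centered position index:
  k=0: S(0,+0) = 46.7600
  k=1: S(1,-1) = 36.1556; S(1,+0) = 46.7600; S(1,+1) = 60.4747
  k=2: S(2,-2) = 27.9561; S(2,-1) = 36.1556; S(2,+0) = 46.7600; S(2,+1) = 60.4747; S(2,+2) = 78.2118
Terminal payoffs V(N, j) = max(S_T - K, 0):
  V(2,-2) = 0.000000; V(2,-1) = 0.000000; V(2,+0) = 0.000000; V(2,+1) = 8.914668; V(2,+2) = 26.651835
Backward induction: V(k, j) = exp(-r*dt) * [p_u * V(k+1, j+1) + p_m * V(k+1, j) + p_d * V(k+1, j-1)]
  V(1,-1) = exp(-r*dt) * [p_u*0.000000 + p_m*0.000000 + p_d*0.000000] = 0.000000
  V(1,+0) = exp(-r*dt) * [p_u*8.914668 + p_m*0.000000 + p_d*0.000000] = 1.338682
  V(1,+1) = exp(-r*dt) * [p_u*26.651835 + p_m*8.914668 + p_d*0.000000] = 9.928996
  V(0,+0) = exp(-r*dt) * [p_u*9.928996 + p_m*1.338682 + p_d*0.000000] = 2.381003

Answer: Price = V(0,0) = 2.3810


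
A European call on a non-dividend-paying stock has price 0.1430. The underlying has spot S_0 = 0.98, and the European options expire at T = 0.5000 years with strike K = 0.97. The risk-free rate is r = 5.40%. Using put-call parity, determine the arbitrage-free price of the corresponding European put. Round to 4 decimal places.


Put-call parity: C - P = S_0 * exp(-qT) - K * exp(-rT).
S_0 * exp(-qT) = 0.9800 * 1.00000000 = 0.98000000
K * exp(-rT) = 0.9700 * 0.97336124 = 0.94416040
P = C - S*exp(-qT) + K*exp(-rT)
P = 0.1430 - 0.98000000 + 0.94416040 = 0.1072

Answer: Put price = 0.1072
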